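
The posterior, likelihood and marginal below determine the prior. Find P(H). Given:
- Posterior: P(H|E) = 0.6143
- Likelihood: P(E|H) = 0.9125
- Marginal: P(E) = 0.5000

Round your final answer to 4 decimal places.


From Bayes' theorem: P(H|E) = P(E|H) × P(H) / P(E)

Rearranging for P(H):
P(H) = P(H|E) × P(E) / P(E|H)
     = 0.6143 × 0.5000 / 0.9125
     = 0.30715000 / 0.9125
     = 0.3366


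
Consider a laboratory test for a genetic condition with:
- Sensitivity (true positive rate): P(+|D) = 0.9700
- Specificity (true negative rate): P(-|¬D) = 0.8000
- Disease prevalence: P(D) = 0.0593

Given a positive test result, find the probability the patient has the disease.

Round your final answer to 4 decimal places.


Let D = has disease, + = positive test

Given:
- P(D) = 0.0593 (prevalence)
- P(+|D) = 0.9700 (sensitivity)
- P(-|¬D) = 0.8000 (specificity)
- P(+|¬D) = 0.2000 (false positive rate = 1 - specificity)

Step 1: Find P(+)
P(+) = P(+|D)P(D) + P(+|¬D)P(¬D)
     = 0.9700 × 0.0593 + 0.2000 × 0.9407
     = 0.05752100 + 0.18814000
     = 0.24566100

Step 2: Apply Bayes' theorem for P(D|+)
P(D|+) = P(+|D)P(D) / P(+)
       = 0.05752100 / 0.24566100
       = 0.2341


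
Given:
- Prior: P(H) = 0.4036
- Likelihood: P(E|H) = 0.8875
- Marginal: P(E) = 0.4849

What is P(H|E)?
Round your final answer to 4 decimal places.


Using Bayes' theorem:

P(H|E) = P(E|H) × P(H) / P(E)
       = 0.8875 × 0.4036 / 0.4849
       = 0.35819500 / 0.4849
       = 0.7387

The evidence strengthens our belief in H.
Prior: 0.4036 → Posterior: 0.7387


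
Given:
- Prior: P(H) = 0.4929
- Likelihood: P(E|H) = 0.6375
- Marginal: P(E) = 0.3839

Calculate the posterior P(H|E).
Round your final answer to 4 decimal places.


Using Bayes' theorem:

P(H|E) = P(E|H) × P(H) / P(E)
       = 0.6375 × 0.4929 / 0.3839
       = 0.31422375 / 0.3839
       = 0.8185

The evidence strengthens our belief in H.
Prior: 0.4929 → Posterior: 0.8185


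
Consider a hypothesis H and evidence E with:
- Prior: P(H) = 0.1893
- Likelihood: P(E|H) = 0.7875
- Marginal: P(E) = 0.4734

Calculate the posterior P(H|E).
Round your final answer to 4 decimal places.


Using Bayes' theorem:

P(H|E) = P(E|H) × P(H) / P(E)
       = 0.7875 × 0.1893 / 0.4734
       = 0.14907375 / 0.4734
       = 0.3149

The evidence strengthens our belief in H.
Prior: 0.1893 → Posterior: 0.3149


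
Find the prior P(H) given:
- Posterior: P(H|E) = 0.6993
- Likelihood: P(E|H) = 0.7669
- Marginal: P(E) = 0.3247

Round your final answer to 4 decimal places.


From Bayes' theorem: P(H|E) = P(E|H) × P(H) / P(E)

Rearranging for P(H):
P(H) = P(H|E) × P(E) / P(E|H)
     = 0.6993 × 0.3247 / 0.7669
     = 0.22706271 / 0.7669
     = 0.2961


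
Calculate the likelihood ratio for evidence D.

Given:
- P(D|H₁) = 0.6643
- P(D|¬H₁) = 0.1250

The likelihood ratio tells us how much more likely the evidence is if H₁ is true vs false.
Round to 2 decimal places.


Likelihood Ratio (LR) = P(D|H₁) / P(D|¬H₁)

LR = 0.6643 / 0.1250
   = 5.31

The evidence is 5.31 times more likely if H₁ is true than if H₁ is false.
Because LR exceeds 1, D is evidence for H₁.


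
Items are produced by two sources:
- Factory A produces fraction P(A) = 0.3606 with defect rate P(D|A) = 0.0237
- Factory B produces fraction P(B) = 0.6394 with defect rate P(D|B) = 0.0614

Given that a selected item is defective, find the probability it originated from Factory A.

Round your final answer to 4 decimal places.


Let A = from Factory A, D = defective

Given:
- P(A) = 0.3606, P(B) = 0.6394
- P(D|A) = 0.0237, P(D|B) = 0.0614

Step 1: Find P(D)
P(D) = P(D|A)P(A) + P(D|B)P(B)
     = 0.0237 × 0.3606 + 0.0614 × 0.6394
     = 0.00854622 + 0.03925916
     = 0.04780538

Step 2: Apply Bayes' theorem
P(A|D) = P(D|A)P(A) / P(D)
       = 0.00854622 / 0.04780538
       = 0.1788


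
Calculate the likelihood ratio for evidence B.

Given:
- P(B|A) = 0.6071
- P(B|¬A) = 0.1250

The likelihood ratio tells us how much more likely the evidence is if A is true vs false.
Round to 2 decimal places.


Likelihood Ratio (LR) = P(B|A) / P(B|¬A)

LR = 0.6071 / 0.1250
   = 4.86

The evidence is 4.86 times more likely if A is true than if A is false.
LR > 1, so observing B raises the odds in favor of A.


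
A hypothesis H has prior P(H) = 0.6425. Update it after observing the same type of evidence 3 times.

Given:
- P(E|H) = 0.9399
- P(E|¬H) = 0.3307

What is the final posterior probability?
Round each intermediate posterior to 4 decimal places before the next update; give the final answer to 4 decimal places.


Sequential Bayesian updating:

Initial prior: P(H) = 0.6425

Update 1:
  P(E) = 0.9399 × 0.6425 + 0.3307 × 0.3575 = 0.60388575 + 0.11822525 = 0.72211100
  P(H|E) = 0.60388575 / 0.72211100 = 0.8363

Update 2:
  P(E) = 0.9399 × 0.8363 + 0.3307 × 0.1637 = 0.78603837 + 0.05413559 = 0.84017396
  P(H|E) = 0.78603837 / 0.84017396 = 0.9356

Update 3:
  P(E) = 0.9399 × 0.9356 + 0.3307 × 0.0644 = 0.87937044 + 0.02129708 = 0.90066752
  P(H|E) = 0.87937044 / 0.90066752 = 0.9764

Final posterior: 0.9764


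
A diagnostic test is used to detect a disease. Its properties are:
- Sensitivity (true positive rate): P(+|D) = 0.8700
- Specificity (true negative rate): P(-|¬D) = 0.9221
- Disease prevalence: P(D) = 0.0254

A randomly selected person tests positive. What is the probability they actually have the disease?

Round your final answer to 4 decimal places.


Let D = has disease, + = positive test

Given:
- P(D) = 0.0254 (prevalence)
- P(+|D) = 0.8700 (sensitivity)
- P(-|¬D) = 0.9221 (specificity)
- P(+|¬D) = 0.0779 (false positive rate = 1 - specificity)

Step 1: Find P(+)
P(+) = P(+|D)P(D) + P(+|¬D)P(¬D)
     = 0.8700 × 0.0254 + 0.0779 × 0.9746
     = 0.02209800 + 0.07592134
     = 0.09801934

Step 2: Apply Bayes' theorem for P(D|+)
P(D|+) = P(+|D)P(D) / P(+)
       = 0.02209800 / 0.09801934
       = 0.2254


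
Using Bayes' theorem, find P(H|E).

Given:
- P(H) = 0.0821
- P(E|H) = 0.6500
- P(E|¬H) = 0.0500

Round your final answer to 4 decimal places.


Bayes' theorem: P(H|E) = P(E|H) × P(H) / P(E)

Step 1: Calculate P(E) using law of total probability
P(E) = P(E|H)P(H) + P(E|¬H)P(¬H)
     = 0.6500 × 0.0821 + 0.0500 × 0.9179
     = 0.05336500 + 0.04589500
     = 0.09926000

Step 2: Apply Bayes' theorem
P(H|E) = P(E|H) × P(H) / P(E)
       = 0.05336500 / 0.09926000
       = 0.5376


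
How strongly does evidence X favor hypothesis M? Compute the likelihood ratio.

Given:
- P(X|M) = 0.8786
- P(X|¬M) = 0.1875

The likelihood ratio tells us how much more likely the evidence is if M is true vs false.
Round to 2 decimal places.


Likelihood Ratio (LR) = P(X|M) / P(X|¬M)

LR = 0.8786 / 0.1875
   = 4.69

The evidence is 4.69 times more likely if M is true than if M is false.
LR > 1, so observing X raises the odds in favor of M.


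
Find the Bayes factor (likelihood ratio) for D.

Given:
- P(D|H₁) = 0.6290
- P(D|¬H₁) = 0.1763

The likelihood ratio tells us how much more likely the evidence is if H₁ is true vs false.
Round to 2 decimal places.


Likelihood Ratio (LR) = P(D|H₁) / P(D|¬H₁)

LR = 0.6290 / 0.1763
   = 3.57

The evidence is 3.57 times more likely if H₁ is true than if H₁ is false.
LR > 1, so observing D raises the odds in favor of H₁.


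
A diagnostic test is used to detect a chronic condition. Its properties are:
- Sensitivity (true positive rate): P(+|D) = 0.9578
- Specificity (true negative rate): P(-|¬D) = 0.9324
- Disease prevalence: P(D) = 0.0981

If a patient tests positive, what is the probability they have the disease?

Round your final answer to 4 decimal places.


Let D = has disease, + = positive test

Given:
- P(D) = 0.0981 (prevalence)
- P(+|D) = 0.9578 (sensitivity)
- P(-|¬D) = 0.9324 (specificity)
- P(+|¬D) = 0.0676 (false positive rate = 1 - specificity)

Step 1: Find P(+)
P(+) = P(+|D)P(D) + P(+|¬D)P(¬D)
     = 0.9578 × 0.0981 + 0.0676 × 0.9019
     = 0.09396018 + 0.06096844
     = 0.15492862

Step 2: Apply Bayes' theorem for P(D|+)
P(D|+) = P(+|D)P(D) / P(+)
       = 0.09396018 / 0.15492862
       = 0.6065


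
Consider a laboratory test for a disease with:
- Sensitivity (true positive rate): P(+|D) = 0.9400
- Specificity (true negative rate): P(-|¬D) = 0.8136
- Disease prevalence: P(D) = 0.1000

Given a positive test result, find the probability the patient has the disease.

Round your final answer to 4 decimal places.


Let D = has disease, + = positive test

Given:
- P(D) = 0.1000 (prevalence)
- P(+|D) = 0.9400 (sensitivity)
- P(-|¬D) = 0.8136 (specificity)
- P(+|¬D) = 0.1864 (false positive rate = 1 - specificity)

Step 1: Find P(+)
P(+) = P(+|D)P(D) + P(+|¬D)P(¬D)
     = 0.9400 × 0.1000 + 0.1864 × 0.9000
     = 0.09400000 + 0.16776000
     = 0.26176000

Step 2: Apply Bayes' theorem for P(D|+)
P(D|+) = P(+|D)P(D) / P(+)
       = 0.09400000 / 0.26176000
       = 0.3591


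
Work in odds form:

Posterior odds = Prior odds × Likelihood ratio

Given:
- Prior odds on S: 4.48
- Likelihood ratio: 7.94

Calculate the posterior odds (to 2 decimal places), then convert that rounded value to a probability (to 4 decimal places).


Step 1: Calculate posterior odds
Posterior odds = Prior odds × LR
               = 4.48 × 7.94
               = 35.57

Step 2: Convert to probability
P(S|E) = Posterior odds / (1 + Posterior odds)
       = 35.57 / (1 + 35.57)
       = 35.57 / 36.57
       = 0.9727

The evidence increased P(S) from 0.8175 to 0.9727.


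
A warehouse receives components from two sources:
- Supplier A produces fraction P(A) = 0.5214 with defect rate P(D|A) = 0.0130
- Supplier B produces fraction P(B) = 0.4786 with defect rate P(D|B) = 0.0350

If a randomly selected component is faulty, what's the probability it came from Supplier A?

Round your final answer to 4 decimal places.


Let A = from Supplier A, D = faulty

Given:
- P(A) = 0.5214, P(B) = 0.4786
- P(D|A) = 0.0130, P(D|B) = 0.0350

Step 1: Find P(D)
P(D) = P(D|A)P(A) + P(D|B)P(B)
     = 0.0130 × 0.5214 + 0.0350 × 0.4786
     = 0.00677820 + 0.01675100
     = 0.02352920

Step 2: Apply Bayes' theorem
P(A|D) = P(D|A)P(A) / P(D)
       = 0.00677820 / 0.02352920
       = 0.2881


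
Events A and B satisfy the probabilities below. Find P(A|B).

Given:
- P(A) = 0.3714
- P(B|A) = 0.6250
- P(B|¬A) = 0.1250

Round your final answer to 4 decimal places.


Bayes' theorem: P(A|B) = P(B|A) × P(A) / P(B)

Step 1: Calculate P(B) using law of total probability
P(B) = P(B|A)P(A) + P(B|¬A)P(¬A)
     = 0.6250 × 0.3714 + 0.1250 × 0.6286
     = 0.23212500 + 0.07857500
     = 0.31070000

Step 2: Apply Bayes' theorem
P(A|B) = P(B|A) × P(A) / P(B)
       = 0.23212500 / 0.31070000
       = 0.7471


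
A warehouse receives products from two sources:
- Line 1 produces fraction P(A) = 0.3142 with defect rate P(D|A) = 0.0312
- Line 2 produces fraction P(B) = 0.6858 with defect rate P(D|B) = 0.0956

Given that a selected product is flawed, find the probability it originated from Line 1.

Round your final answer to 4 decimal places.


Let A = from Line 1, D = flawed

Given:
- P(A) = 0.3142, P(B) = 0.6858
- P(D|A) = 0.0312, P(D|B) = 0.0956

Step 1: Find P(D)
P(D) = P(D|A)P(A) + P(D|B)P(B)
     = 0.0312 × 0.3142 + 0.0956 × 0.6858
     = 0.00980304 + 0.06556248
     = 0.07536552

Step 2: Apply Bayes' theorem
P(A|D) = P(D|A)P(A) / P(D)
       = 0.00980304 / 0.07536552
       = 0.1301


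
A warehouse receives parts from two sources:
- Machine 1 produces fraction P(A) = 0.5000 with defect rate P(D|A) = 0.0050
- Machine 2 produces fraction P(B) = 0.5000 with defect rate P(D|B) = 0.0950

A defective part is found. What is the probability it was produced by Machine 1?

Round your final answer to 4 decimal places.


Let A = from Machine 1, D = defective

Given:
- P(A) = 0.5000, P(B) = 0.5000
- P(D|A) = 0.0050, P(D|B) = 0.0950

Step 1: Find P(D)
P(D) = P(D|A)P(A) + P(D|B)P(B)
     = 0.0050 × 0.5000 + 0.0950 × 0.5000
     = 0.00250000 + 0.04750000
     = 0.05000000

Step 2: Apply Bayes' theorem
P(A|D) = P(D|A)P(A) / P(D)
       = 0.00250000 / 0.05000000
       = 0.0500


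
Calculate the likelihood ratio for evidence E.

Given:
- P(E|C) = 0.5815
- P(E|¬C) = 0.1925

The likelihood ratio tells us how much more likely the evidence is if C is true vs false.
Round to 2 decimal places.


Likelihood Ratio (LR) = P(E|C) / P(E|¬C)

LR = 0.5815 / 0.1925
   = 3.02

The evidence is 3.02 times more likely if C is true than if C is false.
Because LR exceeds 1, E is evidence for C.


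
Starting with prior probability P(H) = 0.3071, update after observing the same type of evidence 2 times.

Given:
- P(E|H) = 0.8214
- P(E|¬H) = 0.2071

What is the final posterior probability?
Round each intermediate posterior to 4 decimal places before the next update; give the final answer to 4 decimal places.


Sequential Bayesian updating:

Initial prior: P(H) = 0.3071

Update 1:
  P(E) = 0.8214 × 0.3071 + 0.2071 × 0.6929 = 0.25225194 + 0.14349959 = 0.39575153
  P(H|E) = 0.25225194 / 0.39575153 = 0.6374

Update 2:
  P(E) = 0.8214 × 0.6374 + 0.2071 × 0.3626 = 0.52356036 + 0.07509446 = 0.59865482
  P(H|E) = 0.52356036 / 0.59865482 = 0.8746

Final posterior: 0.8746


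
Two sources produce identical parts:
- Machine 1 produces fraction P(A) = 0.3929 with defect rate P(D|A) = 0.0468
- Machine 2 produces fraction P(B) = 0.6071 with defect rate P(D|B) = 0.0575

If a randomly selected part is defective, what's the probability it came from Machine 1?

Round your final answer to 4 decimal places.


Let A = from Machine 1, D = defective

Given:
- P(A) = 0.3929, P(B) = 0.6071
- P(D|A) = 0.0468, P(D|B) = 0.0575

Step 1: Find P(D)
P(D) = P(D|A)P(A) + P(D|B)P(B)
     = 0.0468 × 0.3929 + 0.0575 × 0.6071
     = 0.01838772 + 0.03490825
     = 0.05329597

Step 2: Apply Bayes' theorem
P(A|D) = P(D|A)P(A) / P(D)
       = 0.01838772 / 0.05329597
       = 0.3450


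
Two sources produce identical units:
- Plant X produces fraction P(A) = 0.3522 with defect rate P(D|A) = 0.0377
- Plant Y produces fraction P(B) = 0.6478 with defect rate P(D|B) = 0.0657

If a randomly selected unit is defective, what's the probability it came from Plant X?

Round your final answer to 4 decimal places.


Let A = from Plant X, D = defective

Given:
- P(A) = 0.3522, P(B) = 0.6478
- P(D|A) = 0.0377, P(D|B) = 0.0657

Step 1: Find P(D)
P(D) = P(D|A)P(A) + P(D|B)P(B)
     = 0.0377 × 0.3522 + 0.0657 × 0.6478
     = 0.01327794 + 0.04256046
     = 0.05583840

Step 2: Apply Bayes' theorem
P(A|D) = P(D|A)P(A) / P(D)
       = 0.01327794 / 0.05583840
       = 0.2378


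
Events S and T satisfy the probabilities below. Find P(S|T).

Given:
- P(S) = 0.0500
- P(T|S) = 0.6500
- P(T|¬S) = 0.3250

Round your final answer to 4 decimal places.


Bayes' theorem: P(S|T) = P(T|S) × P(S) / P(T)

Step 1: Calculate P(T) using law of total probability
P(T) = P(T|S)P(S) + P(T|¬S)P(¬S)
     = 0.6500 × 0.0500 + 0.3250 × 0.9500
     = 0.03250000 + 0.30875000
     = 0.34125000

Step 2: Apply Bayes' theorem
P(S|T) = P(T|S) × P(S) / P(T)
       = 0.03250000 / 0.34125000
       = 0.0952


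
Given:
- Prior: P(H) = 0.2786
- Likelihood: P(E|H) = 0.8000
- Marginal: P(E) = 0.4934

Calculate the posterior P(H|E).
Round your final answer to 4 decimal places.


Using Bayes' theorem:

P(H|E) = P(E|H) × P(H) / P(E)
       = 0.8000 × 0.2786 / 0.4934
       = 0.22288000 / 0.4934
       = 0.4517

The evidence strengthens our belief in H.
Prior: 0.2786 → Posterior: 0.4517


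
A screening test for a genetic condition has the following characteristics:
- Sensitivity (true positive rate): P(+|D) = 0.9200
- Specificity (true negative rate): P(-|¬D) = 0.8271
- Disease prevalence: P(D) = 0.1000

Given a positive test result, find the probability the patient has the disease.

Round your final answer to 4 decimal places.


Let D = has disease, + = positive test

Given:
- P(D) = 0.1000 (prevalence)
- P(+|D) = 0.9200 (sensitivity)
- P(-|¬D) = 0.8271 (specificity)
- P(+|¬D) = 0.1729 (false positive rate = 1 - specificity)

Step 1: Find P(+)
P(+) = P(+|D)P(D) + P(+|¬D)P(¬D)
     = 0.9200 × 0.1000 + 0.1729 × 0.9000
     = 0.09200000 + 0.15561000
     = 0.24761000

Step 2: Apply Bayes' theorem for P(D|+)
P(D|+) = P(+|D)P(D) / P(+)
       = 0.09200000 / 0.24761000
       = 0.3716


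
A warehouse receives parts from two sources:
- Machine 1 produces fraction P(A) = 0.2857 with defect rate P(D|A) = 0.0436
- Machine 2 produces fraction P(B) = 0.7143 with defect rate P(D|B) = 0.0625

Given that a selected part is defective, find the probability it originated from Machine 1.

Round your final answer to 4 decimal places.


Let A = from Machine 1, D = defective

Given:
- P(A) = 0.2857, P(B) = 0.7143
- P(D|A) = 0.0436, P(D|B) = 0.0625

Step 1: Find P(D)
P(D) = P(D|A)P(A) + P(D|B)P(B)
     = 0.0436 × 0.2857 + 0.0625 × 0.7143
     = 0.01245652 + 0.04464375
     = 0.05710027

Step 2: Apply Bayes' theorem
P(A|D) = P(D|A)P(A) / P(D)
       = 0.01245652 / 0.05710027
       = 0.2182


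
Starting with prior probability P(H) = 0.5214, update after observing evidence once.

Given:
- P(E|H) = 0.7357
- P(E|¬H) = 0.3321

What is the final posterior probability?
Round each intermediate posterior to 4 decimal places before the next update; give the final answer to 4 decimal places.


Sequential Bayesian updating:

Initial prior: P(H) = 0.5214

Update 1:
  P(E) = 0.7357 × 0.5214 + 0.3321 × 0.4786 = 0.38359398 + 0.15894306 = 0.54253704
  P(H|E) = 0.38359398 / 0.54253704 = 0.7070

Final posterior: 0.7070


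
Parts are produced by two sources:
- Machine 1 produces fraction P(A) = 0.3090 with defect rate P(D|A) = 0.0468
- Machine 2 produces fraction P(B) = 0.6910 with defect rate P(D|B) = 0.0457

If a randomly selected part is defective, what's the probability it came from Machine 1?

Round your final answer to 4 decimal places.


Let A = from Machine 1, D = defective

Given:
- P(A) = 0.3090, P(B) = 0.6910
- P(D|A) = 0.0468, P(D|B) = 0.0457

Step 1: Find P(D)
P(D) = P(D|A)P(A) + P(D|B)P(B)
     = 0.0468 × 0.3090 + 0.0457 × 0.6910
     = 0.01446120 + 0.03157870
     = 0.04603990

Step 2: Apply Bayes' theorem
P(A|D) = P(D|A)P(A) / P(D)
       = 0.01446120 / 0.04603990
       = 0.3141


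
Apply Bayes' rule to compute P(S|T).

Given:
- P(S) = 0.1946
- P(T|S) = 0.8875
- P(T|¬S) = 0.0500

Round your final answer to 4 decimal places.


Bayes' theorem: P(S|T) = P(T|S) × P(S) / P(T)

Step 1: Calculate P(T) using law of total probability
P(T) = P(T|S)P(S) + P(T|¬S)P(¬S)
     = 0.8875 × 0.1946 + 0.0500 × 0.8054
     = 0.17270750 + 0.04027000
     = 0.21297750

Step 2: Apply Bayes' theorem
P(S|T) = P(T|S) × P(S) / P(T)
       = 0.17270750 / 0.21297750
       = 0.8109


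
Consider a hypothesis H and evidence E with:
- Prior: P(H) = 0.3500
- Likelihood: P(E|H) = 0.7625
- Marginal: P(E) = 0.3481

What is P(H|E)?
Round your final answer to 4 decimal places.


Using Bayes' theorem:

P(H|E) = P(E|H) × P(H) / P(E)
       = 0.7625 × 0.3500 / 0.3481
       = 0.26687500 / 0.3481
       = 0.7667

The evidence strengthens our belief in H.
Prior: 0.3500 → Posterior: 0.7667


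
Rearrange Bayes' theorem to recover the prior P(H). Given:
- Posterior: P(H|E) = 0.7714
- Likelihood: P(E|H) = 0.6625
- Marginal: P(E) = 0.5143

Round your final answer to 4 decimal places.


From Bayes' theorem: P(H|E) = P(E|H) × P(H) / P(E)

Rearranging for P(H):
P(H) = P(H|E) × P(E) / P(E|H)
     = 0.7714 × 0.5143 / 0.6625
     = 0.39673102 / 0.6625
     = 0.5988


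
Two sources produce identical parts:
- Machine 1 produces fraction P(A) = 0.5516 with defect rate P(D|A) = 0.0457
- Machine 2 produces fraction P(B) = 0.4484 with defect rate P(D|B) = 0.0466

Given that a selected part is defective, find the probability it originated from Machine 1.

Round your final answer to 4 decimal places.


Let A = from Machine 1, D = defective

Given:
- P(A) = 0.5516, P(B) = 0.4484
- P(D|A) = 0.0457, P(D|B) = 0.0466

Step 1: Find P(D)
P(D) = P(D|A)P(A) + P(D|B)P(B)
     = 0.0457 × 0.5516 + 0.0466 × 0.4484
     = 0.02520812 + 0.02089544
     = 0.04610356

Step 2: Apply Bayes' theorem
P(A|D) = P(D|A)P(A) / P(D)
       = 0.02520812 / 0.04610356
       = 0.5468


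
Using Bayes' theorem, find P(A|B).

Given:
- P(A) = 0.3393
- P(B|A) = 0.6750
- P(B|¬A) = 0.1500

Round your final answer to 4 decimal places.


Bayes' theorem: P(A|B) = P(B|A) × P(A) / P(B)

Step 1: Calculate P(B) using law of total probability
P(B) = P(B|A)P(A) + P(B|¬A)P(¬A)
     = 0.6750 × 0.3393 + 0.1500 × 0.6607
     = 0.22902750 + 0.09910500
     = 0.32813250

Step 2: Apply Bayes' theorem
P(A|B) = P(B|A) × P(A) / P(B)
       = 0.22902750 / 0.32813250
       = 0.6980


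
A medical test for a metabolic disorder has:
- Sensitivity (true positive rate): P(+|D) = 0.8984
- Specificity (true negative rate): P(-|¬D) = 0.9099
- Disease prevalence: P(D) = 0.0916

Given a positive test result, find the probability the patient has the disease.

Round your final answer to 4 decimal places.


Let D = has disease, + = positive test

Given:
- P(D) = 0.0916 (prevalence)
- P(+|D) = 0.8984 (sensitivity)
- P(-|¬D) = 0.9099 (specificity)
- P(+|¬D) = 0.0901 (false positive rate = 1 - specificity)

Step 1: Find P(+)
P(+) = P(+|D)P(D) + P(+|¬D)P(¬D)
     = 0.8984 × 0.0916 + 0.0901 × 0.9084
     = 0.08229344 + 0.08184684
     = 0.16414028

Step 2: Apply Bayes' theorem for P(D|+)
P(D|+) = P(+|D)P(D) / P(+)
       = 0.08229344 / 0.16414028
       = 0.5014


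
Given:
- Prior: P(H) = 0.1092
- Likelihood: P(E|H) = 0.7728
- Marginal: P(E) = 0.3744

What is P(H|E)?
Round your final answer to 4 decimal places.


Using Bayes' theorem:

P(H|E) = P(E|H) × P(H) / P(E)
       = 0.7728 × 0.1092 / 0.3744
       = 0.08438976 / 0.3744
       = 0.2254

The evidence strengthens our belief in H.
Prior: 0.1092 → Posterior: 0.2254


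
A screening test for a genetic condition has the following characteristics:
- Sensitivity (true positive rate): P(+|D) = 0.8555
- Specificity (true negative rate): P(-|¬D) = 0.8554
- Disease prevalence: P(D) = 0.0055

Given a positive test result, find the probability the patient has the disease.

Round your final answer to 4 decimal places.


Let D = has disease, + = positive test

Given:
- P(D) = 0.0055 (prevalence)
- P(+|D) = 0.8555 (sensitivity)
- P(-|¬D) = 0.8554 (specificity)
- P(+|¬D) = 0.1446 (false positive rate = 1 - specificity)

Step 1: Find P(+)
P(+) = P(+|D)P(D) + P(+|¬D)P(¬D)
     = 0.8555 × 0.0055 + 0.1446 × 0.9945
     = 0.00470525 + 0.14380470
     = 0.14850995

Step 2: Apply Bayes' theorem for P(D|+)
P(D|+) = P(+|D)P(D) / P(+)
       = 0.00470525 / 0.14850995
       = 0.0317


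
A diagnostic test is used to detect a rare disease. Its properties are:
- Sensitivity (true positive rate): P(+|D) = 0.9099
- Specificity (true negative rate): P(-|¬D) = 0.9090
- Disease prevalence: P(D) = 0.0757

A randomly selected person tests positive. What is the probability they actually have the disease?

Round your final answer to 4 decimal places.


Let D = has disease, + = positive test

Given:
- P(D) = 0.0757 (prevalence)
- P(+|D) = 0.9099 (sensitivity)
- P(-|¬D) = 0.9090 (specificity)
- P(+|¬D) = 0.0910 (false positive rate = 1 - specificity)

Step 1: Find P(+)
P(+) = P(+|D)P(D) + P(+|¬D)P(¬D)
     = 0.9099 × 0.0757 + 0.0910 × 0.9243
     = 0.06887943 + 0.08411130
     = 0.15299073

Step 2: Apply Bayes' theorem for P(D|+)
P(D|+) = P(+|D)P(D) / P(+)
       = 0.06887943 / 0.15299073
       = 0.4502


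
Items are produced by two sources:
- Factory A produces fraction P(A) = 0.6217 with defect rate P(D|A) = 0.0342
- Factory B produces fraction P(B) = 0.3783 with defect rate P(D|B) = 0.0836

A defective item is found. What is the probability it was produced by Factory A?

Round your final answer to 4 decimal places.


Let A = from Factory A, D = defective

Given:
- P(A) = 0.6217, P(B) = 0.3783
- P(D|A) = 0.0342, P(D|B) = 0.0836

Step 1: Find P(D)
P(D) = P(D|A)P(A) + P(D|B)P(B)
     = 0.0342 × 0.6217 + 0.0836 × 0.3783
     = 0.02126214 + 0.03162588
     = 0.05288802

Step 2: Apply Bayes' theorem
P(A|D) = P(D|A)P(A) / P(D)
       = 0.02126214 / 0.05288802
       = 0.4020


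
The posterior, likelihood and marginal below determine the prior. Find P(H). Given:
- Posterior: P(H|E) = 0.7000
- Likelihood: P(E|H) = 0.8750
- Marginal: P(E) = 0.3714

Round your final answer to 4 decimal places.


From Bayes' theorem: P(H|E) = P(E|H) × P(H) / P(E)

Rearranging for P(H):
P(H) = P(H|E) × P(E) / P(E|H)
     = 0.7000 × 0.3714 / 0.8750
     = 0.25998000 / 0.8750
     = 0.2971


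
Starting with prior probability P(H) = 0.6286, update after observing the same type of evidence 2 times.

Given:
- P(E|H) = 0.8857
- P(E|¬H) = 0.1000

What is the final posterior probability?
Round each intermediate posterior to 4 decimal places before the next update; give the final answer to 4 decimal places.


Sequential Bayesian updating:

Initial prior: P(H) = 0.6286

Update 1:
  P(E) = 0.8857 × 0.6286 + 0.1000 × 0.3714 = 0.55675102 + 0.03714000 = 0.59389102
  P(H|E) = 0.55675102 / 0.59389102 = 0.9375

Update 2:
  P(E) = 0.8857 × 0.9375 + 0.1000 × 0.0625 = 0.83034375 + 0.00625000 = 0.83659375
  P(H|E) = 0.83034375 / 0.83659375 = 0.9925

Final posterior: 0.9925


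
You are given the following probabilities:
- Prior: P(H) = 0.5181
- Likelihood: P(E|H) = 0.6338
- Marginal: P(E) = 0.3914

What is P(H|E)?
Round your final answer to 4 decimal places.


Using Bayes' theorem:

P(H|E) = P(E|H) × P(H) / P(E)
       = 0.6338 × 0.5181 / 0.3914
       = 0.32837178 / 0.3914
       = 0.8390

The evidence strengthens our belief in H.
Prior: 0.5181 → Posterior: 0.8390


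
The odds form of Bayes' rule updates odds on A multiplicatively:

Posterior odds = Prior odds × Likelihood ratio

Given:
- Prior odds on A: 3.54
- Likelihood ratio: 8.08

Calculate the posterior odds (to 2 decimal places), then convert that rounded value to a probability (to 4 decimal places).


Step 1: Calculate posterior odds
Posterior odds = Prior odds × LR
               = 3.54 × 8.08
               = 28.60

Step 2: Convert to probability
P(A|E) = Posterior odds / (1 + Posterior odds)
       = 28.60 / (1 + 28.60)
       = 28.60 / 29.60
       = 0.9662

The evidence increased P(A) from 0.7797 to 0.9662.


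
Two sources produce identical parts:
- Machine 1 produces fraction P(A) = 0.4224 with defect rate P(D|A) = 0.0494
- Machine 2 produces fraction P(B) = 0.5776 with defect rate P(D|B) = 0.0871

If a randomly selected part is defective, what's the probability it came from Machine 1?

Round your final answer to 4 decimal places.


Let A = from Machine 1, D = defective

Given:
- P(A) = 0.4224, P(B) = 0.5776
- P(D|A) = 0.0494, P(D|B) = 0.0871

Step 1: Find P(D)
P(D) = P(D|A)P(A) + P(D|B)P(B)
     = 0.0494 × 0.4224 + 0.0871 × 0.5776
     = 0.02086656 + 0.05030896
     = 0.07117552

Step 2: Apply Bayes' theorem
P(A|D) = P(D|A)P(A) / P(D)
       = 0.02086656 / 0.07117552
       = 0.2932


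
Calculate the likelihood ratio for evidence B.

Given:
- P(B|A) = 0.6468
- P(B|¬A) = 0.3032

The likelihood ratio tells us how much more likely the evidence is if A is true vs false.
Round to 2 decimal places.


Likelihood Ratio (LR) = P(B|A) / P(B|¬A)

LR = 0.6468 / 0.3032
   = 2.13

The evidence is 2.13 times more likely if A is true than if A is false.
Because LR exceeds 1, B is evidence for A.


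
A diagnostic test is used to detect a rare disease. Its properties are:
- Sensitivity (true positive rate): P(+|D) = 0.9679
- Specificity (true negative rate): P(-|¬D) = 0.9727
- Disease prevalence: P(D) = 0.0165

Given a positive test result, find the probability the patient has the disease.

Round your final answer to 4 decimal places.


Let D = has disease, + = positive test

Given:
- P(D) = 0.0165 (prevalence)
- P(+|D) = 0.9679 (sensitivity)
- P(-|¬D) = 0.9727 (specificity)
- P(+|¬D) = 0.0273 (false positive rate = 1 - specificity)

Step 1: Find P(+)
P(+) = P(+|D)P(D) + P(+|¬D)P(¬D)
     = 0.9679 × 0.0165 + 0.0273 × 0.9835
     = 0.01597035 + 0.02684955
     = 0.04281990

Step 2: Apply Bayes' theorem for P(D|+)
P(D|+) = P(+|D)P(D) / P(+)
       = 0.01597035 / 0.04281990
       = 0.3730


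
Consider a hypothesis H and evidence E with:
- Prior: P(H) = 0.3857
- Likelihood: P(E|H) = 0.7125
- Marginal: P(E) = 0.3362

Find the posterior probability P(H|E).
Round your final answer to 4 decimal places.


Using Bayes' theorem:

P(H|E) = P(E|H) × P(H) / P(E)
       = 0.7125 × 0.3857 / 0.3362
       = 0.27481125 / 0.3362
       = 0.8174

The evidence strengthens our belief in H.
Prior: 0.3857 → Posterior: 0.8174


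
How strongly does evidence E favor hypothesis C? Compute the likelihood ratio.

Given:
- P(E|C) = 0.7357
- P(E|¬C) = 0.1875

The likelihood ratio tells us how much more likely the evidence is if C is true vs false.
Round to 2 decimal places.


Likelihood Ratio (LR) = P(E|C) / P(E|¬C)

LR = 0.7357 / 0.1875
   = 3.92

The evidence is 3.92 times more likely if C is true than if C is false.
Because LR exceeds 1, E is evidence for C.


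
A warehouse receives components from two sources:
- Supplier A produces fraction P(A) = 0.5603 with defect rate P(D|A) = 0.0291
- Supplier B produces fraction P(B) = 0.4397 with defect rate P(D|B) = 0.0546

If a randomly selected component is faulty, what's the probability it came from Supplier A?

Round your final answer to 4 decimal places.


Let A = from Supplier A, D = faulty

Given:
- P(A) = 0.5603, P(B) = 0.4397
- P(D|A) = 0.0291, P(D|B) = 0.0546

Step 1: Find P(D)
P(D) = P(D|A)P(A) + P(D|B)P(B)
     = 0.0291 × 0.5603 + 0.0546 × 0.4397
     = 0.01630473 + 0.02400762
     = 0.04031235

Step 2: Apply Bayes' theorem
P(A|D) = P(D|A)P(A) / P(D)
       = 0.01630473 / 0.04031235
       = 0.4045


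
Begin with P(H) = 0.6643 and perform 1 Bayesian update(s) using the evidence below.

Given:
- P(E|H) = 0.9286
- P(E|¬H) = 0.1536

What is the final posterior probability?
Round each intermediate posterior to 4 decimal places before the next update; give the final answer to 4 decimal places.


Sequential Bayesian updating:

Initial prior: P(H) = 0.6643

Update 1:
  P(E) = 0.9286 × 0.6643 + 0.1536 × 0.3357 = 0.61686898 + 0.05156352 = 0.66843250
  P(H|E) = 0.61686898 / 0.66843250 = 0.9229

Final posterior: 0.9229


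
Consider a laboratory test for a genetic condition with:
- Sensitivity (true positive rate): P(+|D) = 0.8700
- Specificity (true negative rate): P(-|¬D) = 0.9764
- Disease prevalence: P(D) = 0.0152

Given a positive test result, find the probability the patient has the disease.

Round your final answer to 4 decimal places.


Let D = has disease, + = positive test

Given:
- P(D) = 0.0152 (prevalence)
- P(+|D) = 0.8700 (sensitivity)
- P(-|¬D) = 0.9764 (specificity)
- P(+|¬D) = 0.0236 (false positive rate = 1 - specificity)

Step 1: Find P(+)
P(+) = P(+|D)P(D) + P(+|¬D)P(¬D)
     = 0.8700 × 0.0152 + 0.0236 × 0.9848
     = 0.01322400 + 0.02324128
     = 0.03646528

Step 2: Apply Bayes' theorem for P(D|+)
P(D|+) = P(+|D)P(D) / P(+)
       = 0.01322400 / 0.03646528
       = 0.3626


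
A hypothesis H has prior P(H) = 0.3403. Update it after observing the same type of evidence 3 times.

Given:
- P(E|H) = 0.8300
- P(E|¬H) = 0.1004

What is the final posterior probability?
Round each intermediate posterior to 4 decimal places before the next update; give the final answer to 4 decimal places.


Sequential Bayesian updating:

Initial prior: P(H) = 0.3403

Update 1:
  P(E) = 0.8300 × 0.3403 + 0.1004 × 0.6597 = 0.28244900 + 0.06623388 = 0.34868288
  P(H|E) = 0.28244900 / 0.34868288 = 0.8100

Update 2:
  P(E) = 0.8300 × 0.8100 + 0.1004 × 0.1900 = 0.67230000 + 0.01907600 = 0.69137600
  P(H|E) = 0.67230000 / 0.69137600 = 0.9724

Update 3:
  P(E) = 0.8300 × 0.9724 + 0.1004 × 0.0276 = 0.80709200 + 0.00277104 = 0.80986304
  P(H|E) = 0.80709200 / 0.80986304 = 0.9966

Final posterior: 0.9966


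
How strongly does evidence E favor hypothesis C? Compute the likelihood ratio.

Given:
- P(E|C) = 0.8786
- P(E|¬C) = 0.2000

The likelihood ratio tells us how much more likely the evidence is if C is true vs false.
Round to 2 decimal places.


Likelihood Ratio (LR) = P(E|C) / P(E|¬C)

LR = 0.8786 / 0.2000
   = 4.39

The evidence is 4.39 times more likely if C is true than if C is false.
LR > 1, so observing E raises the odds in favor of C.


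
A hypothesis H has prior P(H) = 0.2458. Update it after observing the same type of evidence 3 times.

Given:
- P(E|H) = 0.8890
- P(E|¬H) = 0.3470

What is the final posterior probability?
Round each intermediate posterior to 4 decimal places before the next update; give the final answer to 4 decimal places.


Sequential Bayesian updating:

Initial prior: P(H) = 0.2458

Update 1:
  P(E) = 0.8890 × 0.2458 + 0.3470 × 0.7542 = 0.21851620 + 0.26170740 = 0.48022360
  P(H|E) = 0.21851620 / 0.48022360 = 0.4550

Update 2:
  P(E) = 0.8890 × 0.4550 + 0.3470 × 0.5450 = 0.40449500 + 0.18911500 = 0.59361000
  P(H|E) = 0.40449500 / 0.59361000 = 0.6814

Update 3:
  P(E) = 0.8890 × 0.6814 + 0.3470 × 0.3186 = 0.60576460 + 0.11055420 = 0.71631880
  P(H|E) = 0.60576460 / 0.71631880 = 0.8457

Final posterior: 0.8457


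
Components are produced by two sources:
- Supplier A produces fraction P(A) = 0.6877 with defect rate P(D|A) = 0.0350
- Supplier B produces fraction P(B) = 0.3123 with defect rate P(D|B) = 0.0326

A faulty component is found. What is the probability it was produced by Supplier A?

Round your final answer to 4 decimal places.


Let A = from Supplier A, D = faulty

Given:
- P(A) = 0.6877, P(B) = 0.3123
- P(D|A) = 0.0350, P(D|B) = 0.0326

Step 1: Find P(D)
P(D) = P(D|A)P(A) + P(D|B)P(B)
     = 0.0350 × 0.6877 + 0.0326 × 0.3123
     = 0.02406950 + 0.01018098
     = 0.03425048

Step 2: Apply Bayes' theorem
P(A|D) = P(D|A)P(A) / P(D)
       = 0.02406950 / 0.03425048
       = 0.7027


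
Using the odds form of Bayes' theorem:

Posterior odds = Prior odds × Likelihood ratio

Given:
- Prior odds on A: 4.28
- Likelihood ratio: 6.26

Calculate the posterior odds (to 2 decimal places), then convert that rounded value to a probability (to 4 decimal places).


Step 1: Calculate posterior odds
Posterior odds = Prior odds × LR
               = 4.28 × 6.26
               = 26.79

Step 2: Convert to probability
P(A|E) = Posterior odds / (1 + Posterior odds)
       = 26.79 / (1 + 26.79)
       = 26.79 / 27.79
       = 0.9640

The evidence increased P(A) from 0.8106 to 0.9640.


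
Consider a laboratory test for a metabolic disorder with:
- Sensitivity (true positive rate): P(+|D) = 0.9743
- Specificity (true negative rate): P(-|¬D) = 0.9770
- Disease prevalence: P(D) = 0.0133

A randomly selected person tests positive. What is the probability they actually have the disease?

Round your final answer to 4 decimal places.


Let D = has disease, + = positive test

Given:
- P(D) = 0.0133 (prevalence)
- P(+|D) = 0.9743 (sensitivity)
- P(-|¬D) = 0.9770 (specificity)
- P(+|¬D) = 0.0230 (false positive rate = 1 - specificity)

Step 1: Find P(+)
P(+) = P(+|D)P(D) + P(+|¬D)P(¬D)
     = 0.9743 × 0.0133 + 0.0230 × 0.9867
     = 0.01295819 + 0.02269410
     = 0.03565229

Step 2: Apply Bayes' theorem for P(D|+)
P(D|+) = P(+|D)P(D) / P(+)
       = 0.01295819 / 0.03565229
       = 0.3635


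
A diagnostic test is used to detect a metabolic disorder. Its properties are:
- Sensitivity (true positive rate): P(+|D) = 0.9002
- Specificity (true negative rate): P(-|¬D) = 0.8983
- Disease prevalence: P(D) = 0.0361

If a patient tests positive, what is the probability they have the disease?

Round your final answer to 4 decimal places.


Let D = has disease, + = positive test

Given:
- P(D) = 0.0361 (prevalence)
- P(+|D) = 0.9002 (sensitivity)
- P(-|¬D) = 0.8983 (specificity)
- P(+|¬D) = 0.1017 (false positive rate = 1 - specificity)

Step 1: Find P(+)
P(+) = P(+|D)P(D) + P(+|¬D)P(¬D)
     = 0.9002 × 0.0361 + 0.1017 × 0.9639
     = 0.03249722 + 0.09802863
     = 0.13052585

Step 2: Apply Bayes' theorem for P(D|+)
P(D|+) = P(+|D)P(D) / P(+)
       = 0.03249722 / 0.13052585
       = 0.2490


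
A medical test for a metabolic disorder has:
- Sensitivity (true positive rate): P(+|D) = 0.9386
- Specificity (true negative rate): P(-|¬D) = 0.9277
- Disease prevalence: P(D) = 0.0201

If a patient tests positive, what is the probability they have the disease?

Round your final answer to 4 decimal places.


Let D = has disease, + = positive test

Given:
- P(D) = 0.0201 (prevalence)
- P(+|D) = 0.9386 (sensitivity)
- P(-|¬D) = 0.9277 (specificity)
- P(+|¬D) = 0.0723 (false positive rate = 1 - specificity)

Step 1: Find P(+)
P(+) = P(+|D)P(D) + P(+|¬D)P(¬D)
     = 0.9386 × 0.0201 + 0.0723 × 0.9799
     = 0.01886586 + 0.07084677
     = 0.08971263

Step 2: Apply Bayes' theorem for P(D|+)
P(D|+) = P(+|D)P(D) / P(+)
       = 0.01886586 / 0.08971263
       = 0.2103


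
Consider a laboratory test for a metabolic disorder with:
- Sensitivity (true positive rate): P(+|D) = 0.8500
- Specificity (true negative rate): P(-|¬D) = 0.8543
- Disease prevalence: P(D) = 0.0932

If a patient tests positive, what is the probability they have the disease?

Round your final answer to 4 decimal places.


Let D = has disease, + = positive test

Given:
- P(D) = 0.0932 (prevalence)
- P(+|D) = 0.8500 (sensitivity)
- P(-|¬D) = 0.8543 (specificity)
- P(+|¬D) = 0.1457 (false positive rate = 1 - specificity)

Step 1: Find P(+)
P(+) = P(+|D)P(D) + P(+|¬D)P(¬D)
     = 0.8500 × 0.0932 + 0.1457 × 0.9068
     = 0.07922000 + 0.13212076
     = 0.21134076

Step 2: Apply Bayes' theorem for P(D|+)
P(D|+) = P(+|D)P(D) / P(+)
       = 0.07922000 / 0.21134076
       = 0.3748


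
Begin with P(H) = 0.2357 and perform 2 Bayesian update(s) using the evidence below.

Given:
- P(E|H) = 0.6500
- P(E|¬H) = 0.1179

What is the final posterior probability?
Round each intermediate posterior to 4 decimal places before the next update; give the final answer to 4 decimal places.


Sequential Bayesian updating:

Initial prior: P(H) = 0.2357

Update 1:
  P(E) = 0.6500 × 0.2357 + 0.1179 × 0.7643 = 0.15320500 + 0.09011097 = 0.24331597
  P(H|E) = 0.15320500 / 0.24331597 = 0.6297

Update 2:
  P(E) = 0.6500 × 0.6297 + 0.1179 × 0.3703 = 0.40930500 + 0.04365837 = 0.45296337
  P(H|E) = 0.40930500 / 0.45296337 = 0.9036

Final posterior: 0.9036


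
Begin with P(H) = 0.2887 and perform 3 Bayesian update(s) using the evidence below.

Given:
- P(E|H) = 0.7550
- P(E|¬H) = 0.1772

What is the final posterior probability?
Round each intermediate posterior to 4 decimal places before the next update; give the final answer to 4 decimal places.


Sequential Bayesian updating:

Initial prior: P(H) = 0.2887

Update 1:
  P(E) = 0.7550 × 0.2887 + 0.1772 × 0.7113 = 0.21796850 + 0.12604236 = 0.34401086
  P(H|E) = 0.21796850 / 0.34401086 = 0.6336

Update 2:
  P(E) = 0.7550 × 0.6336 + 0.1772 × 0.3664 = 0.47836800 + 0.06492608 = 0.54329408
  P(H|E) = 0.47836800 / 0.54329408 = 0.8805

Update 3:
  P(E) = 0.7550 × 0.8805 + 0.1772 × 0.1195 = 0.66477750 + 0.02117540 = 0.68595290
  P(H|E) = 0.66477750 / 0.68595290 = 0.9691

Final posterior: 0.9691


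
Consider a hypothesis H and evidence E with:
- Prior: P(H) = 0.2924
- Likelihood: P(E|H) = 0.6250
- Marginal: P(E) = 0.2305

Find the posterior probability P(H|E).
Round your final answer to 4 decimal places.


Using Bayes' theorem:

P(H|E) = P(E|H) × P(H) / P(E)
       = 0.6250 × 0.2924 / 0.2305
       = 0.18275000 / 0.2305
       = 0.7928

The evidence strengthens our belief in H.
Prior: 0.2924 → Posterior: 0.7928


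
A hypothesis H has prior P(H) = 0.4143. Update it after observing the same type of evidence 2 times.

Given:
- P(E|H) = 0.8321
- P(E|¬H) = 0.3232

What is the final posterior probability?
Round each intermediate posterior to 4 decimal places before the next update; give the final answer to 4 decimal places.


Sequential Bayesian updating:

Initial prior: P(H) = 0.4143

Update 1:
  P(E) = 0.8321 × 0.4143 + 0.3232 × 0.5857 = 0.34473903 + 0.18929824 = 0.53403727
  P(H|E) = 0.34473903 / 0.53403727 = 0.6455

Update 2:
  P(E) = 0.8321 × 0.6455 + 0.3232 × 0.3545 = 0.53712055 + 0.11457440 = 0.65169495
  P(H|E) = 0.53712055 / 0.65169495 = 0.8242

Final posterior: 0.8242
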